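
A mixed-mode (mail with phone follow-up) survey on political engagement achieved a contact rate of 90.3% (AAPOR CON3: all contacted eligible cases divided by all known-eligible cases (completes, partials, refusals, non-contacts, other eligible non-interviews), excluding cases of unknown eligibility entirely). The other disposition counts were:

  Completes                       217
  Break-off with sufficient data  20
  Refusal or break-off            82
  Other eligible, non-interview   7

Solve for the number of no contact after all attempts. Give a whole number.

Top → 217 + 20 + 82 + 7 = 326
CON3 = 326 / D = 0.903
D = 326 / 0.903 = 361.0
Other denominator terms total 326
no contact after all attempts = 361.0 − 326 ≈ 35

35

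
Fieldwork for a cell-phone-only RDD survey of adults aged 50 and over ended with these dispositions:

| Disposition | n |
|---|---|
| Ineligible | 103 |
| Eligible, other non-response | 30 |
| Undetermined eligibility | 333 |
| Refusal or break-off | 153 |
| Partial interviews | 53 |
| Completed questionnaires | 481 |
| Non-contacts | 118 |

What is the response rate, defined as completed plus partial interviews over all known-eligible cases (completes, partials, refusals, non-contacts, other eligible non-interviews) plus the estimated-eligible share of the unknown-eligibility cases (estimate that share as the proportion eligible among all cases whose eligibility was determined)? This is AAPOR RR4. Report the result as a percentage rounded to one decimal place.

Numerator: 481 + 53 = 534
Determined eligible: 481 + 53 + 153 + 118 + 30 = 835
e = 835 / (835 + 103) = 835 / 938 = 0.8902
Eligible share of unknowns: 0.8902 × 333 = 296.44
Base: 835 + 296.44 = 1131.44
RR4 = 534 / 1131.44 = 0.4720

47.2%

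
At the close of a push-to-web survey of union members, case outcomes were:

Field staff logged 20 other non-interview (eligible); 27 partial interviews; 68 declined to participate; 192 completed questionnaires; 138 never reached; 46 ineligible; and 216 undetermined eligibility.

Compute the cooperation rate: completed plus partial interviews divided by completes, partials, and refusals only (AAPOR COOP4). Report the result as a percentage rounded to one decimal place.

Top → 192 + 27 = 219
Denominator → 192 + 27 + 68 = 287
COOP4 = 219 / 287 = 0.7631

76.3%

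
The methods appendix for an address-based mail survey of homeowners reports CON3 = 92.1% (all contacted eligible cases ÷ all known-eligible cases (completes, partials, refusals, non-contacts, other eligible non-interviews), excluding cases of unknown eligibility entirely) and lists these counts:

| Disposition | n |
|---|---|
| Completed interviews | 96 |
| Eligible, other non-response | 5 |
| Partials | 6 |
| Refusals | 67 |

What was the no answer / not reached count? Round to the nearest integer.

Num = 96 + 6 + 67 + 5 = 174
CON3 = 174 / D = 0.921
D = 174 / 0.921 = 188.9
Rest of base = 174
no answer / not reached = 188.9 − 174 ≈ 15

15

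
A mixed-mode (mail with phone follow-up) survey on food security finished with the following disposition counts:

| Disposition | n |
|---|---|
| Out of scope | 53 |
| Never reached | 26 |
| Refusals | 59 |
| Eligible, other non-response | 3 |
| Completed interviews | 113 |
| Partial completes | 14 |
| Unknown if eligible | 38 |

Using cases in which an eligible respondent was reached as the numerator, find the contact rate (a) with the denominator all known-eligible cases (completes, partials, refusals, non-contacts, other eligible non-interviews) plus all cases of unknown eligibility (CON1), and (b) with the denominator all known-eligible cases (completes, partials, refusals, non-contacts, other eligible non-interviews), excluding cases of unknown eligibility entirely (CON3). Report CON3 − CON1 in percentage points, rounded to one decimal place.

13.2

Top: 113 + 14 + 59 + 3 = 189
Denominator: 113 + 14 + 59 + 26 + 3 + 38 = 253
CON1 = 189 / 253 = 0.7470
Denominator: 113 + 14 + 59 + 26 + 3 = 215
CON3 = 189 / 215 = 0.8791
Difference = 87.91 − 74.70 = 13.21 percentage points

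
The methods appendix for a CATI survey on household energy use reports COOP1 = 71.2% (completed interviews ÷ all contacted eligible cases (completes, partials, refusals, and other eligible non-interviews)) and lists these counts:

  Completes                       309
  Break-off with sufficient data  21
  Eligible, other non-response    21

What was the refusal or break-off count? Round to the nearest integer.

COOP1 = 309 / D = 0.712
D = 309 / 0.712 = 434.0
Remaining denominator categories sum to 351
refusal or break-off = 434.0 − 351 ≈ 83

83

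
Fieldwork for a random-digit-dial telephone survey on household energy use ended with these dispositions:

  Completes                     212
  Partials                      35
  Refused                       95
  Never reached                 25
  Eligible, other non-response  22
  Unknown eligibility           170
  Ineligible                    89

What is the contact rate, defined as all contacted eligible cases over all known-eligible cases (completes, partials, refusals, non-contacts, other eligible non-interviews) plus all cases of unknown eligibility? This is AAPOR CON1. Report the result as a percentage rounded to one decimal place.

Numerator → 212 + 35 + 95 + 22 = 364
Base → 212 + 35 + 95 + 25 + 22 + 170 = 559
CON1 = 364 / 559 = 0.6512

65.1%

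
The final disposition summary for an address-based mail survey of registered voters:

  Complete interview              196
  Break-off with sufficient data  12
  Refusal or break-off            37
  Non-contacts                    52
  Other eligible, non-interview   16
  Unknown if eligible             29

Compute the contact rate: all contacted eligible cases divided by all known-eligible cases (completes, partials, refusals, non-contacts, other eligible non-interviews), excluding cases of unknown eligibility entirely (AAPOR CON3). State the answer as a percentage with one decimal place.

Num → 196 + 12 + 37 + 16 = 261
Denom → 196 + 12 + 37 + 52 + 16 = 313
CON3 = 261 / 313 = 0.8339

83.4%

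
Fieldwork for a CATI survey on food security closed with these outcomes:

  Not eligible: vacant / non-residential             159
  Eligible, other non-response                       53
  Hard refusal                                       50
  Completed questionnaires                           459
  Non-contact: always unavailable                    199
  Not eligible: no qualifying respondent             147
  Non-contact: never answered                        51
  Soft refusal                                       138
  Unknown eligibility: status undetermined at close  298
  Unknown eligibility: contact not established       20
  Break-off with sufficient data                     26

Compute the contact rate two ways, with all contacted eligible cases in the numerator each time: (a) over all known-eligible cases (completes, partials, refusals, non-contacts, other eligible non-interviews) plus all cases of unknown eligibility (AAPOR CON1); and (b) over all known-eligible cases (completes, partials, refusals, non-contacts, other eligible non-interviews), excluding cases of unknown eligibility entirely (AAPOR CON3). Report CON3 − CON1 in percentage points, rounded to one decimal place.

Refusal or break-off = 50 + 138 = 188
No contact after all attempts = 51 + 199 = 250
Eligibility not determined = 20 + 298 = 318
Screened out, ineligible = 147 + 159 = 306
Numerator → 459 + 26 + 188 + 53 = 726
Denominator → 459 + 26 + 188 + 250 + 53 + 318 = 1294
CON1 = 726 / 1294 = 0.5611
Denominator → 459 + 26 + 188 + 250 + 53 = 976
CON3 = 726 / 976 = 0.7439
Difference = 74.39 − 56.11 = 18.28 percentage points

18.3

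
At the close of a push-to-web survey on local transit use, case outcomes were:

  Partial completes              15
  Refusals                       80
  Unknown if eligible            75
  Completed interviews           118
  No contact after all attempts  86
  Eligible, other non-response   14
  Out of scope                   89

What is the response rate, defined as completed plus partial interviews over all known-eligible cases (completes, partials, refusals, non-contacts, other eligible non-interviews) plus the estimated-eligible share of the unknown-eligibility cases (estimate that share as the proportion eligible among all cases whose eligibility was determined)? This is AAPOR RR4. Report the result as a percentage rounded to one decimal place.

35.8%

Num = 118 + 15 = 133
Eligible (known) = 118 + 15 + 80 + 86 + 14 = 313
e = 313 / (313 + 89) = 313 / 402 = 0.7786
e × U = 0.7786 × 75 = 58.39
Denominator = 313 + 58.39 = 371.39
RR4 = 133 / 371.39 = 0.3581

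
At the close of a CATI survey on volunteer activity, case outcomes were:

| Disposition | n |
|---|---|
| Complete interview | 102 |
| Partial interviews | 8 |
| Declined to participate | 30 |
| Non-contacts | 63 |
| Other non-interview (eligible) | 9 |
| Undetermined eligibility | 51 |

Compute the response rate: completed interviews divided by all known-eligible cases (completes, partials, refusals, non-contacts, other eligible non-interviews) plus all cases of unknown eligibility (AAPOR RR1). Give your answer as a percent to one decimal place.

38.8%

Num: 102
Base: 102 + 8 + 30 + 63 + 9 + 51 = 263
RR1 = 102 / 263 = 0.3878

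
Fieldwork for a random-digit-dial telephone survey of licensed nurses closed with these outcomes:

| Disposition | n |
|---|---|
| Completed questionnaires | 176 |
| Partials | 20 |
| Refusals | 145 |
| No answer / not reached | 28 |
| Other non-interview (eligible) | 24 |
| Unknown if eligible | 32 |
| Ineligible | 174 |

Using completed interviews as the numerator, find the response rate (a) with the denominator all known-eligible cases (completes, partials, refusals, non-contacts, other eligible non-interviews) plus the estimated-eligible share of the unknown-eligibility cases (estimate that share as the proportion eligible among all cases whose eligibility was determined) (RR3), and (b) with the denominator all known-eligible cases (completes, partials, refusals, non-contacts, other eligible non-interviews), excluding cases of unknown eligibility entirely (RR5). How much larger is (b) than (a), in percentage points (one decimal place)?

Num → 176
Determined eligible → 176 + 20 + 145 + 28 + 24 = 393
e = 393 / (393 + 174) = 393 / 567 = 0.6931
Eligible share of unknowns → 0.6931 × 32 = 22.18
Denominator → 393 + 22.18 = 415.18
RR3 = 176 / 415.18 = 0.4239
Denominator → 176 + 20 + 145 + 28 + 24 = 393
RR5 = 176 / 393 = 0.4478
Difference = 44.78 − 42.39 = 2.39 percentage points

2.4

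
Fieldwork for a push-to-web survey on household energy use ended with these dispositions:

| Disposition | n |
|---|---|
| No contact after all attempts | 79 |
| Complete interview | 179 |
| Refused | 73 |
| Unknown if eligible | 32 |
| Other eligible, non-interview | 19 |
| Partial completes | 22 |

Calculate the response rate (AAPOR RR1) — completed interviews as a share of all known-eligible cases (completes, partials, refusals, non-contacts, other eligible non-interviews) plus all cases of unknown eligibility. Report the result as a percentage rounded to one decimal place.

44.3%

Num: 179
Base: 179 + 22 + 73 + 79 + 19 + 32 = 404
RR1 = 179 / 404 = 0.4431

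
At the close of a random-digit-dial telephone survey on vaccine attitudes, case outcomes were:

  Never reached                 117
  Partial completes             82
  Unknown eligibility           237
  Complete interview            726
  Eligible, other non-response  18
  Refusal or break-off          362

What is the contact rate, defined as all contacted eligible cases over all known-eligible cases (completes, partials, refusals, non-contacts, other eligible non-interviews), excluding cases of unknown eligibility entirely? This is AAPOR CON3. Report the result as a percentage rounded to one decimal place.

91.0%

Top: 726 + 82 + 362 + 18 = 1188
Denominator: 726 + 82 + 362 + 117 + 18 = 1305
CON3 = 1188 / 1305 = 0.9103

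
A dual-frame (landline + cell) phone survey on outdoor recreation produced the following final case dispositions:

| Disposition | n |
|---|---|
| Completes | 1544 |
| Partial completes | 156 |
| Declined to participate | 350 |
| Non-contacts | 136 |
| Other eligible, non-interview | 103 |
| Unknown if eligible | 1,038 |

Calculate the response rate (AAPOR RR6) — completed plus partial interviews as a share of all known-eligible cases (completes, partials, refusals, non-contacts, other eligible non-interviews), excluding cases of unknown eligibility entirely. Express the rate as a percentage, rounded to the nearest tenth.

Num: 1544 + 156 = 1700
Denominator: 1544 + 156 + 350 + 136 + 103 = 2289
RR6 = 1700 / 2289 = 0.7427

74.3%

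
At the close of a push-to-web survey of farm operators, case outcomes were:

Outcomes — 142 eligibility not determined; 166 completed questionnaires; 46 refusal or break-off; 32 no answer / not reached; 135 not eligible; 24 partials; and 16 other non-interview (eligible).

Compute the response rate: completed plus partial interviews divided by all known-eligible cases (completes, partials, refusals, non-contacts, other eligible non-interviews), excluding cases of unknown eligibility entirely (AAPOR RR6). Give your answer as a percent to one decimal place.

66.9%

Num → 166 + 24 = 190
Base → 166 + 24 + 46 + 32 + 16 = 284
RR6 = 190 / 284 = 0.6690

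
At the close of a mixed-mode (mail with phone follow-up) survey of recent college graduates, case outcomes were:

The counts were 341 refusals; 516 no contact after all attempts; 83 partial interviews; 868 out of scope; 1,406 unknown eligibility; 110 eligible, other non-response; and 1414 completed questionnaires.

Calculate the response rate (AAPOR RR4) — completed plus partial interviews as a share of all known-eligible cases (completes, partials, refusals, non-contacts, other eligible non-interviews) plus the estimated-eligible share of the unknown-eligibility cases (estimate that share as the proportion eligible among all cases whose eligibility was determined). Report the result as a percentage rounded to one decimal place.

Numerator = 1414 + 83 = 1497
Known eligible = 1414 + 83 + 341 + 516 + 110 = 2464
e = 2464 / (2464 + 868) = 2464 / 3332 = 0.7395
Eligible share of unknowns = 0.7395 × 1406 = 1039.74
Denominator = 2464 + 1039.74 = 3503.74
RR4 = 1497 / 3503.74 = 0.4273

42.7%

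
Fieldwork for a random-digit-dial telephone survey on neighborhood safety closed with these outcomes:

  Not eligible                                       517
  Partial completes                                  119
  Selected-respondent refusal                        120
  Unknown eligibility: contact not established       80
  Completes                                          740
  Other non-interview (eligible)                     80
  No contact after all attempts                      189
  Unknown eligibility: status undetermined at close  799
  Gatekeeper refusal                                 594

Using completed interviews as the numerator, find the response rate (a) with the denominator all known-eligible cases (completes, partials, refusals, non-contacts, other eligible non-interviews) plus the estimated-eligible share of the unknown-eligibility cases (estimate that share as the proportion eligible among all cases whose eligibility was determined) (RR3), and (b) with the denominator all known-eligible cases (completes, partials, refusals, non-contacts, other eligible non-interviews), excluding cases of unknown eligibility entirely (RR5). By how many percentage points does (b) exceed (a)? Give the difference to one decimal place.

Refused = 594 + 120 = 714
Undetermined eligibility = 80 + 799 = 879
Numerator: 740
Determined eligible: 740 + 119 + 714 + 189 + 80 = 1842
e = 1842 / (1842 + 517) = 1842 / 2359 = 0.7808
e × U: 0.7808 × 879 = 686.32
Base: 1842 + 686.32 = 2528.32
RR3 = 740 / 2528.32 = 0.2927
Base: 740 + 119 + 714 + 189 + 80 = 1842
RR5 = 740 / 1842 = 0.4017
Difference = 40.17 − 29.27 = 10.90 percentage points

10.9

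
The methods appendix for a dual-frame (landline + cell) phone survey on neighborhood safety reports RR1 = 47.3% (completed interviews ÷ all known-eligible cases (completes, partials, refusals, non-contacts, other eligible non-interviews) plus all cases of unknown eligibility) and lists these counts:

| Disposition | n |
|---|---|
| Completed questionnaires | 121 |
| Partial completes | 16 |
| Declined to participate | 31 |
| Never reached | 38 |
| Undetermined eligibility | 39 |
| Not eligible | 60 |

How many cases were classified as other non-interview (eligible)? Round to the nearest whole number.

RR1 = 121 / D = 0.473
D = 121 / 0.473 = 255.8
Rest of base = 245
other non-interview (eligible) = 255.8 − 245 ≈ 11

11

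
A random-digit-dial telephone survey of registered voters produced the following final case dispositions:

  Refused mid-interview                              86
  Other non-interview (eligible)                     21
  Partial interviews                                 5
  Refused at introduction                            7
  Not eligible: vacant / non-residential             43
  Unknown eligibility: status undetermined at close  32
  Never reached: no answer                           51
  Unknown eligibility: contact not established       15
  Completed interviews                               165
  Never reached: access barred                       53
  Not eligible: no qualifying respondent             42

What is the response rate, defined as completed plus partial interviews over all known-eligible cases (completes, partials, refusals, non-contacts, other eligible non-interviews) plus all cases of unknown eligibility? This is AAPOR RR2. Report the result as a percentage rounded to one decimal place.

Refused = 7 + 86 = 93
No contact after all attempts = 51 + 53 = 104
Unknown if eligible = 15 + 32 = 47
Not eligible = 42 + 43 = 85
Top → 165 + 5 = 170
Base → 165 + 5 + 93 + 104 + 21 + 47 = 435
RR2 = 170 / 435 = 0.3908

39.1%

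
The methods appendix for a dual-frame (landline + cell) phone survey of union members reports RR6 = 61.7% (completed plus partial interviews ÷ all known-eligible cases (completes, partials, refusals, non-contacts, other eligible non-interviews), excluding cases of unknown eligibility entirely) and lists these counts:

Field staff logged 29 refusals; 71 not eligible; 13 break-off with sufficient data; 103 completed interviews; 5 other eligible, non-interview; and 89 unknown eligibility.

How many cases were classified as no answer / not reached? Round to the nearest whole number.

38

Top → 103 + 13 = 116
RR6 = 116 / D = 0.617
D = 116 / 0.617 = 188.0
Remaining denominator categories sum to 150
no answer / not reached = 188.0 − 150 ≈ 38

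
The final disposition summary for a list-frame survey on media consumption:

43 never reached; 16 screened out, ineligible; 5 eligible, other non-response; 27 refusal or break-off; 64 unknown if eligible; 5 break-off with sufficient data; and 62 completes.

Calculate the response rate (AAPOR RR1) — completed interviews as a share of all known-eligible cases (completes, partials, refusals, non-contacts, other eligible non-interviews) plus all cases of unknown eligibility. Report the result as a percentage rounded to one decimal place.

Top: 62
Base: 62 + 5 + 27 + 43 + 5 + 64 = 206
RR1 = 62 / 206 = 0.3010

30.1%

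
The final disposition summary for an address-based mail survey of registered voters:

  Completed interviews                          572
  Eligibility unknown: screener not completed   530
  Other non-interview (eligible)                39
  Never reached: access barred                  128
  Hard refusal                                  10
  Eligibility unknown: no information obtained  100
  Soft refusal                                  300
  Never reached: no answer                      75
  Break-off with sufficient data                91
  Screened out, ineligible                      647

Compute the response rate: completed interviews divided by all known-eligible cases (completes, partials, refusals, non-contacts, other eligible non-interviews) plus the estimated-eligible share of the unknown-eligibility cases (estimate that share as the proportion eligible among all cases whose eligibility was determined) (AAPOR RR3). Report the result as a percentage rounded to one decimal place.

35.2%

Declined to participate = 10 + 300 = 310
No answer / not reached = 75 + 128 = 203
Unknown eligibility = 530 + 100 = 630
Top = 572
Known eligible = 572 + 91 + 310 + 203 + 39 = 1215
e = 1215 / (1215 + 647) = 1215 / 1862 = 0.6525
e × U = 0.6525 × 630 = 411.07
Base = 1215 + 411.07 = 1626.07
RR3 = 572 / 1626.07 = 0.3518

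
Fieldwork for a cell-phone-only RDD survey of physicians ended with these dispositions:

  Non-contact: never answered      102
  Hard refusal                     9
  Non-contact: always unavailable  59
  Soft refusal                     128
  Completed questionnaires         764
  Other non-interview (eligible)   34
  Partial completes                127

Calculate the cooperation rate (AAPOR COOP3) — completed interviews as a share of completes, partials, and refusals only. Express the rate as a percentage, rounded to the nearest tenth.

Declined to participate = 9 + 128 = 137
No answer / not reached = 102 + 59 = 161
Top → 764
Denom → 764 + 127 + 137 = 1028
COOP3 = 764 / 1028 = 0.7432

74.3%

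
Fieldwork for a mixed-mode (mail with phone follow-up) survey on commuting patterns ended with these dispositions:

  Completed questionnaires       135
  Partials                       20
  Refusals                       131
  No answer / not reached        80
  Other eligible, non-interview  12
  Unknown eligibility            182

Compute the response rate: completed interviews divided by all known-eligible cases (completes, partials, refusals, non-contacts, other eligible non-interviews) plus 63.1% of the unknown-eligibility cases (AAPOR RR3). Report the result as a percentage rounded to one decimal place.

27.4%

Top → 135
Determined eligible → 135 + 20 + 131 + 80 + 12 = 378
e × U → 0.6310 × 182 = 114.84
Denominator → 378 + 114.84 = 492.84
RR3 = 135 / 492.84 = 0.2739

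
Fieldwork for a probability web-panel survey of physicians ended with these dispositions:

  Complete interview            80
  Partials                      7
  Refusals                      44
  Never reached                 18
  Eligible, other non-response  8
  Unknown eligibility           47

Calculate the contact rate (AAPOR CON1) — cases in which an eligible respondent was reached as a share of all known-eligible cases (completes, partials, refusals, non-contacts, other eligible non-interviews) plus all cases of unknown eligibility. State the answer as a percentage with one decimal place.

Num = 80 + 7 + 44 + 8 = 139
Base = 80 + 7 + 44 + 18 + 8 + 47 = 204
CON1 = 139 / 204 = 0.6814

68.1%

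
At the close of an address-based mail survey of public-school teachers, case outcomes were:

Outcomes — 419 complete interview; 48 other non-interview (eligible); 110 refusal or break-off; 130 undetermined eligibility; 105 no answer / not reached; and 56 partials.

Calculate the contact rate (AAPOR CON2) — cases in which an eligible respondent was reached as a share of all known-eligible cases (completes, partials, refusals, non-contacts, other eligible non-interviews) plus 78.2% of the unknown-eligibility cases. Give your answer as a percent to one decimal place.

75.4%

Numerator → 419 + 56 + 110 + 48 = 633
Known eligible → 419 + 56 + 110 + 105 + 48 = 738
Estimated eligible among unknowns → 0.7820 × 130 = 101.66
Base → 738 + 101.66 = 839.66
CON2 = 633 / 839.66 = 0.7539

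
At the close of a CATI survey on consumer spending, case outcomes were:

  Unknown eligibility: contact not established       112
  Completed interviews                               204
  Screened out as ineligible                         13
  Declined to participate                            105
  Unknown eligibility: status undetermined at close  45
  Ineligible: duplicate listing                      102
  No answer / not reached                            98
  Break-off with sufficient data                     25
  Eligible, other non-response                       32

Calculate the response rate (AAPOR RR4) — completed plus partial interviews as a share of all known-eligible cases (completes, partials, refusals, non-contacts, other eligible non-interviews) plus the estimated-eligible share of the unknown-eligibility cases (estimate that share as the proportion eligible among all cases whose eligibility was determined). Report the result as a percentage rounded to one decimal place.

Unknown if eligible = 112 + 45 = 157
Ineligible = 13 + 102 = 115
Numerator → 204 + 25 = 229
Eligible (known) → 204 + 25 + 105 + 98 + 32 = 464
e = 464 / (464 + 115) = 464 / 579 = 0.8014
Estimated eligible among unknowns → 0.8014 × 157 = 125.82
Base → 464 + 125.82 = 589.82
RR4 = 229 / 589.82 = 0.3883

38.8%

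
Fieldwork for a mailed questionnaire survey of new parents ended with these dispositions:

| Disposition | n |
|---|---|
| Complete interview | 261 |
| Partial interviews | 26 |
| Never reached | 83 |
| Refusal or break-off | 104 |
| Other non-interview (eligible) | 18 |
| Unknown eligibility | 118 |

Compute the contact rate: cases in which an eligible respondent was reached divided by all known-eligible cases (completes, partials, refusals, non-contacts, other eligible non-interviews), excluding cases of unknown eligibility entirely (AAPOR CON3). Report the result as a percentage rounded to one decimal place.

83.1%

Top → 261 + 26 + 104 + 18 = 409
Denominator → 261 + 26 + 104 + 83 + 18 = 492
CON3 = 409 / 492 = 0.8313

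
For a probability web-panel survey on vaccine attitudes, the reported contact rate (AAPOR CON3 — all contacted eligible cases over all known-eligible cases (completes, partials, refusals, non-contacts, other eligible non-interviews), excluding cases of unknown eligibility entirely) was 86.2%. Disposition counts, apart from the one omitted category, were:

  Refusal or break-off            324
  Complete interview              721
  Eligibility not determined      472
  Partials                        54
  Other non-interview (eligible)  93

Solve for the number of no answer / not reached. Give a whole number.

Num: 721 + 54 + 324 + 93 = 1192
CON3 = 1192 / D = 0.862
D = 1192 / 0.862 = 1382.8
Remaining denominator categories sum to 1192
no answer / not reached = 1382.8 − 1192 ≈ 191

191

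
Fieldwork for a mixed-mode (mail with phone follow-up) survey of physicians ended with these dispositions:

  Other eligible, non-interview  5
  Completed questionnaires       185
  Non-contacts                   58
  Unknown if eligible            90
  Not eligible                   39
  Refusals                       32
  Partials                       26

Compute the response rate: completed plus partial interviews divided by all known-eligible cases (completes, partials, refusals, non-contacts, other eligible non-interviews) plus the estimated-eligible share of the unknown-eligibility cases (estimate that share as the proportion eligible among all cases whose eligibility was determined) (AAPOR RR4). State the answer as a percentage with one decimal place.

54.7%

Num → 185 + 26 = 211
Known eligible → 185 + 26 + 32 + 58 + 5 = 306
e = 306 / (306 + 39) = 306 / 345 = 0.8870
e × U → 0.8870 × 90 = 79.83
Base → 306 + 79.83 = 385.83
RR4 = 211 / 385.83 = 0.5469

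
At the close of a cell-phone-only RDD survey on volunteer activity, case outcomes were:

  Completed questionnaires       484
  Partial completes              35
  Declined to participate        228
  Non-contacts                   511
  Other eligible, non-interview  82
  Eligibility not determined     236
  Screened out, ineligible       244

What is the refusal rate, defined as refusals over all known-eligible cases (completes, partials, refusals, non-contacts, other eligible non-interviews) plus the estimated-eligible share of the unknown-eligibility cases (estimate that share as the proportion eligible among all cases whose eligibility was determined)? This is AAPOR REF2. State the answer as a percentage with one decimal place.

Num = 228
Determined eligible = 484 + 35 + 228 + 511 + 82 = 1340
e = 1340 / (1340 + 244) = 1340 / 1584 = 0.8460
Estimated eligible among unknowns = 0.8460 × 236 = 199.66
Base = 1340 + 199.66 = 1539.66
REF2 = 228 / 1539.66 = 0.1481

14.8%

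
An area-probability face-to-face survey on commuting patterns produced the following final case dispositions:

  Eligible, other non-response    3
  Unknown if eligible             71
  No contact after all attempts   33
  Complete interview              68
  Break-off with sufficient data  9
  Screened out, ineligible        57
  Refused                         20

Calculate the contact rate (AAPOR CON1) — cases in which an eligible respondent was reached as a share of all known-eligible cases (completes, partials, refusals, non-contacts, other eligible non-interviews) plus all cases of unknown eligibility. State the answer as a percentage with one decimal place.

Numerator: 68 + 9 + 20 + 3 = 100
Base: 68 + 9 + 20 + 33 + 3 + 71 = 204
CON1 = 100 / 204 = 0.4902

49.0%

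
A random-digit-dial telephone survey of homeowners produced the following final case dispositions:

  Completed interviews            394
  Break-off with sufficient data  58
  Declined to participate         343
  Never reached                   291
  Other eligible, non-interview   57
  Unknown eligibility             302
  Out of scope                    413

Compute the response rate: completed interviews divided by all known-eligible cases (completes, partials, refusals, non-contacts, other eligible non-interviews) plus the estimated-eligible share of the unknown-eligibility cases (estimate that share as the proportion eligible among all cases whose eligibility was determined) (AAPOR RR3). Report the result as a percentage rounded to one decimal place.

28.9%

Top = 394
Known eligible = 394 + 58 + 343 + 291 + 57 = 1143
e = 1143 / (1143 + 413) = 1143 / 1556 = 0.7346
e × U = 0.7346 × 302 = 221.85
Base = 1143 + 221.85 = 1364.85
RR3 = 394 / 1364.85 = 0.2887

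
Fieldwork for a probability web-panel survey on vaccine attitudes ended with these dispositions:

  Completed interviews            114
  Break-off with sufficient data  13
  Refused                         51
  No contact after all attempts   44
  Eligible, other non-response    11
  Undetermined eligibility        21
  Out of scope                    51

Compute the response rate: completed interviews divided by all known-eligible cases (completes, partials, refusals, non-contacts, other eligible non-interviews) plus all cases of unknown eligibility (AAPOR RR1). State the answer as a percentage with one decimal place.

44.9%

Top → 114
Denominator → 114 + 13 + 51 + 44 + 11 + 21 = 254
RR1 = 114 / 254 = 0.4488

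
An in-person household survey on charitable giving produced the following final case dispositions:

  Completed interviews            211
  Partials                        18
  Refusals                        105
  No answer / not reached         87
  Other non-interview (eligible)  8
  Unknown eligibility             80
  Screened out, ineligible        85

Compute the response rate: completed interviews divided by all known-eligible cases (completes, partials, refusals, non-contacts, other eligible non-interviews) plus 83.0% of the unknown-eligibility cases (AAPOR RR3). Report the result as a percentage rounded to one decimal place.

42.6%

Num → 211
Determined eligible → 211 + 18 + 105 + 87 + 8 = 429
Estimated eligible among unknowns → 0.8300 × 80 = 66.40
Base → 429 + 66.40 = 495.40
RR3 = 211 / 495.40 = 0.4259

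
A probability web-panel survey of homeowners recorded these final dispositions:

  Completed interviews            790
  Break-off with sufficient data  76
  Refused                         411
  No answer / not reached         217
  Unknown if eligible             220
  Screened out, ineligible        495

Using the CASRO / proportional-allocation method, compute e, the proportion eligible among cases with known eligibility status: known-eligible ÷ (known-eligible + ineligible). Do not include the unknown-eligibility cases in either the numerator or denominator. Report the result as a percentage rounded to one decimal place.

Determined eligible = 790 + 76 + 411 + 217 = 1494
e = 1494 / (1494 + 495) = 1494 / 1989 = 0.7511

75.1%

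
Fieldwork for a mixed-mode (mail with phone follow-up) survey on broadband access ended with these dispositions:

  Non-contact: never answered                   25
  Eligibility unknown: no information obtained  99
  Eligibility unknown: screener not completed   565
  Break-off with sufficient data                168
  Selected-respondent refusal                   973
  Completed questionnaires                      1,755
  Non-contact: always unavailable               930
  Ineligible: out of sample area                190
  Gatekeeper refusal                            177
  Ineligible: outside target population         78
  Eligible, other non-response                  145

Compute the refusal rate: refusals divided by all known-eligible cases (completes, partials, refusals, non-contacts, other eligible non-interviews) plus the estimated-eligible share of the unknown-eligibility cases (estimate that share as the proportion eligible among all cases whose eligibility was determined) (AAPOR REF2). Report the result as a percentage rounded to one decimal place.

24.0%

Refusal or break-off = 177 + 973 = 1150
Never reached = 25 + 930 = 955
Undetermined eligibility = 565 + 99 = 664
Ineligible = 78 + 190 = 268
Numerator = 1150
Eligible (known) = 1755 + 168 + 1150 + 955 + 145 = 4173
e = 4173 / (4173 + 268) = 4173 / 4441 = 0.9397
Estimated eligible among unknowns = 0.9397 × 664 = 623.96
Base = 4173 + 623.96 = 4796.96
REF2 = 1150 / 4796.96 = 0.2397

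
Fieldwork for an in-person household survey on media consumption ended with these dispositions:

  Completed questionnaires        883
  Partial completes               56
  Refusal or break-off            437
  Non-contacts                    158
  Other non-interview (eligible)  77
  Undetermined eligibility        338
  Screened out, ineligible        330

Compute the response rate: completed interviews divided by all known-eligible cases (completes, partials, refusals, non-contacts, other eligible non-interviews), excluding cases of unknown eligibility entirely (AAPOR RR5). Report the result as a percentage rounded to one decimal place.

54.8%

Numerator = 883
Denominator = 883 + 56 + 437 + 158 + 77 = 1611
RR5 = 883 / 1611 = 0.5481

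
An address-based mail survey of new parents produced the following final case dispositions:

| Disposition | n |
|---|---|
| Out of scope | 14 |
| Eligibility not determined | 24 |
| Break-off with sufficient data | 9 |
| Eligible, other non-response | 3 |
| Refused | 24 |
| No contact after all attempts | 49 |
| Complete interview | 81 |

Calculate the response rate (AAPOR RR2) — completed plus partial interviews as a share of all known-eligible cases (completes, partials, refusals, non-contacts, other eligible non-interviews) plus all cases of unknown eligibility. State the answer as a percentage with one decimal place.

Num: 81 + 9 = 90
Denominator: 81 + 9 + 24 + 49 + 3 + 24 = 190
RR2 = 90 / 190 = 0.4737

47.4%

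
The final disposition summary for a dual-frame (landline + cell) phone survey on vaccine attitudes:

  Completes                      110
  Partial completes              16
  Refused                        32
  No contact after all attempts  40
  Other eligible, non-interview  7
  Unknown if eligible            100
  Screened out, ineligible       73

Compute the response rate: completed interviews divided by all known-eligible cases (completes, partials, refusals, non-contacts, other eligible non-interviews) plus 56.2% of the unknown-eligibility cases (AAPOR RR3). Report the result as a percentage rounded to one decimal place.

Top → 110
Eligible (known) → 110 + 16 + 32 + 40 + 7 = 205
e × U → 0.5620 × 100 = 56.20
Base → 205 + 56.20 = 261.20
RR3 = 110 / 261.20 = 0.4211

42.1%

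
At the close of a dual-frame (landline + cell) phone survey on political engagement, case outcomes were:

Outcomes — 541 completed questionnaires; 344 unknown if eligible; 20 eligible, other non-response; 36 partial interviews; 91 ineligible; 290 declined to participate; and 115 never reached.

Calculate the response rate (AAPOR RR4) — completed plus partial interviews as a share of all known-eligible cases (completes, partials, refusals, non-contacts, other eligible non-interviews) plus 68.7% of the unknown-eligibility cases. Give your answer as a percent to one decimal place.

Numerator: 541 + 36 = 577
Eligible (known): 541 + 36 + 290 + 115 + 20 = 1002
Eligible share of unknowns: 0.6870 × 344 = 236.33
Denominator: 1002 + 236.33 = 1238.33
RR4 = 577 / 1238.33 = 0.4660

46.6%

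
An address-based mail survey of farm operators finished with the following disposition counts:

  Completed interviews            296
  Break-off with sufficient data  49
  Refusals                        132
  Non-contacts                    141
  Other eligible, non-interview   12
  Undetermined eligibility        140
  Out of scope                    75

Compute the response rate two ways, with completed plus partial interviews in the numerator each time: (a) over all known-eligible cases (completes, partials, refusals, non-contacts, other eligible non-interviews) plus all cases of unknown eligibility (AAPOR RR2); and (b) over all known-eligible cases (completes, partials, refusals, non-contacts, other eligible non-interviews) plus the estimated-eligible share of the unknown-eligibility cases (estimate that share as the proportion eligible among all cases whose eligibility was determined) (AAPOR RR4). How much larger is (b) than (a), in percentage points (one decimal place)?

Num → 296 + 49 = 345
Denominator → 296 + 49 + 132 + 141 + 12 + 140 = 770
RR2 = 345 / 770 = 0.4481
Determined eligible → 296 + 49 + 132 + 141 + 12 = 630
e = 630 / (630 + 75) = 630 / 705 = 0.8936
Estimated eligible among unknowns → 0.8936 × 140 = 125.10
Denominator → 630 + 125.10 = 755.10
RR4 = 345 / 755.10 = 0.4569
Difference = 45.69 − 44.81 = 0.88 percentage points

0.9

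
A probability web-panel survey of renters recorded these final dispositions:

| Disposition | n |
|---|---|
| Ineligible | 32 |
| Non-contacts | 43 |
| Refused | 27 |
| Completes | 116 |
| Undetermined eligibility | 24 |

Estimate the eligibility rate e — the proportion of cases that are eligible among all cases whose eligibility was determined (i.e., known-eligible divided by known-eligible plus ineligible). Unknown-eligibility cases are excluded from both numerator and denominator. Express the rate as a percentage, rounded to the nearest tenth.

85.3%

Determined eligible → 116 + 27 + 43 = 186
e = 186 / (186 + 32) = 186 / 218 = 0.8532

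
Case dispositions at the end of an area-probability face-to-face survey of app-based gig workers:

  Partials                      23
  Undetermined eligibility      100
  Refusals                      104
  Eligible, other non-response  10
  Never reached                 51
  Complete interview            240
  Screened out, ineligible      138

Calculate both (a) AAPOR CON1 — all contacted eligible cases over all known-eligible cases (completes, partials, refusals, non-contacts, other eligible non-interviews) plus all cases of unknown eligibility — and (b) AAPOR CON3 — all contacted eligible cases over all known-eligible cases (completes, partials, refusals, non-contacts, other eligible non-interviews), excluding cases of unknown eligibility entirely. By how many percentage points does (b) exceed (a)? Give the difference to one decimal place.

16.7

Top = 240 + 23 + 104 + 10 = 377
Denom = 240 + 23 + 104 + 51 + 10 + 100 = 528
CON1 = 377 / 528 = 0.7140
Denom = 240 + 23 + 104 + 51 + 10 = 428
CON3 = 377 / 428 = 0.8808
Difference = 88.08 − 71.40 = 16.68 percentage points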